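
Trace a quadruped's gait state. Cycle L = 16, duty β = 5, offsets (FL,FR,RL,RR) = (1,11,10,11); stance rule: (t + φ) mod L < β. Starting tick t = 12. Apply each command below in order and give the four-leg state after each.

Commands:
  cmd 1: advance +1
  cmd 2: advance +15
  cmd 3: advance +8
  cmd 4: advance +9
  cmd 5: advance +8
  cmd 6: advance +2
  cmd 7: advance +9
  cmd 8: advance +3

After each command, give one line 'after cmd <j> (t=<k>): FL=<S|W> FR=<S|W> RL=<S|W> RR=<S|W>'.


after cmd 1 (t=13): FL=W FR=W RL=W RR=W
after cmd 2 (t=28): FL=W FR=W RL=W RR=W
after cmd 3 (t=36): FL=W FR=W RL=W RR=W
after cmd 4 (t=45): FL=W FR=W RL=W RR=W
after cmd 5 (t=53): FL=W FR=S RL=W RR=S
after cmd 6 (t=55): FL=W FR=S RL=S RR=S
after cmd 7 (t=64): FL=S FR=W RL=W RR=W
after cmd 8 (t=67): FL=S FR=W RL=W RR=W

start t=12: FL=W FR=W RL=W RR=W
cmd 1: advance +1 → t=13, phase=(14,8,7,8) → FL=W FR=W RL=W RR=W
cmd 2: advance +15 → t=28, phase=(13,7,6,7) → FL=W FR=W RL=W RR=W
cmd 3: advance +8 → t=36, phase=(5,15,14,15) → FL=W FR=W RL=W RR=W
cmd 4: advance +9 → t=45, phase=(14,8,7,8) → FL=W FR=W RL=W RR=W
cmd 5: advance +8 → t=53, phase=(6,0,15,0) → FL=W FR=S RL=W RR=S
cmd 6: advance +2 → t=55, phase=(8,2,1,2) → FL=W FR=S RL=S RR=S
cmd 7: advance +9 → t=64, phase=(1,11,10,11) → FL=S FR=W RL=W RR=W
cmd 8: advance +3 → t=67, phase=(4,14,13,14) → FL=S FR=W RL=W RR=W


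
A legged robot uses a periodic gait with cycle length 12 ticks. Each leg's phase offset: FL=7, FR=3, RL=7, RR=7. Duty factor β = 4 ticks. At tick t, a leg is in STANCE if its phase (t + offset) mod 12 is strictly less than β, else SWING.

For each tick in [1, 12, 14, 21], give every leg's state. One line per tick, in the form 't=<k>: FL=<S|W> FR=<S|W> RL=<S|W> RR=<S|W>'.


t=1: phase=(8,4,8,8) vs β=4 → FL=W FR=W RL=W RR=W
t=12: phase=(7,3,7,7) vs β=4 → FL=W FR=S RL=W RR=W
t=14: phase=(9,5,9,9) vs β=4 → FL=W FR=W RL=W RR=W
t=21: phase=(4,0,4,4) vs β=4 → FL=W FR=S RL=W RR=W

t=1: FL=W FR=W RL=W RR=W
t=12: FL=W FR=S RL=W RR=W
t=14: FL=W FR=W RL=W RR=W
t=21: FL=W FR=S RL=W RR=W


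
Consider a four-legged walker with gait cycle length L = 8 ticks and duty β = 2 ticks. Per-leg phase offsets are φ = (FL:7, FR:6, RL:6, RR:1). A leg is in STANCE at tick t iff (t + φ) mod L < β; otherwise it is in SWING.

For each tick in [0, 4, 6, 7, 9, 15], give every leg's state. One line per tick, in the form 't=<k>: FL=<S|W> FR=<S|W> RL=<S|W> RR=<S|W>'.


t=0: phase=(7,6,6,1) vs β=2 → FL=W FR=W RL=W RR=S
t=4: phase=(3,2,2,5) vs β=2 → FL=W FR=W RL=W RR=W
t=6: phase=(5,4,4,7) vs β=2 → FL=W FR=W RL=W RR=W
t=7: phase=(6,5,5,0) vs β=2 → FL=W FR=W RL=W RR=S
t=9: phase=(0,7,7,2) vs β=2 → FL=S FR=W RL=W RR=W
t=15: phase=(6,5,5,0) vs β=2 → FL=W FR=W RL=W RR=S

t=0: FL=W FR=W RL=W RR=S
t=4: FL=W FR=W RL=W RR=W
t=6: FL=W FR=W RL=W RR=W
t=7: FL=W FR=W RL=W RR=S
t=9: FL=S FR=W RL=W RR=W
t=15: FL=W FR=W RL=W RR=S


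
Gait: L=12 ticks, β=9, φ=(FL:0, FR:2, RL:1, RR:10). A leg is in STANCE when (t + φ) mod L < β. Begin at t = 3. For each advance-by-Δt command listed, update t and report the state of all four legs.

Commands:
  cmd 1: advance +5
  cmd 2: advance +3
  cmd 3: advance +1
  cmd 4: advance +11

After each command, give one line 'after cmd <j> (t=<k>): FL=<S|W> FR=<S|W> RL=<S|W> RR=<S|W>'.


start t=3: FL=S FR=S RL=S RR=S
cmd 1: advance +5 → t=8, phase=(8,10,9,6) → FL=S FR=W RL=W RR=S
cmd 2: advance +3 → t=11, phase=(11,1,0,9) → FL=W FR=S RL=S RR=W
cmd 3: advance +1 → t=12, phase=(0,2,1,10) → FL=S FR=S RL=S RR=W
cmd 4: advance +11 → t=23, phase=(11,1,0,9) → FL=W FR=S RL=S RR=W

after cmd 1 (t=8): FL=S FR=W RL=W RR=S
after cmd 2 (t=11): FL=W FR=S RL=S RR=W
after cmd 3 (t=12): FL=S FR=S RL=S RR=W
after cmd 4 (t=23): FL=W FR=S RL=S RR=W


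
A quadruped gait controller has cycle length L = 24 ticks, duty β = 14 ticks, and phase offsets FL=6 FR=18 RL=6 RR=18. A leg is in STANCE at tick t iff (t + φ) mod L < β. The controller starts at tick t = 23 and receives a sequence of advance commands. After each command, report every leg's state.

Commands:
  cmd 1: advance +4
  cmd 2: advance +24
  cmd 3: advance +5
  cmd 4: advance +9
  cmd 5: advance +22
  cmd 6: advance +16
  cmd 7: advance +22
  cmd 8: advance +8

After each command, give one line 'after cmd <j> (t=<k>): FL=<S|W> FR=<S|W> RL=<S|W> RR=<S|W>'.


start t=23: FL=S FR=W RL=S RR=W
cmd 1: advance +4 → t=27, phase=(9,21,9,21) → FL=S FR=W RL=S RR=W
cmd 2: advance +24 → t=51, phase=(9,21,9,21) → FL=S FR=W RL=S RR=W
cmd 3: advance +5 → t=56, phase=(14,2,14,2) → FL=W FR=S RL=W RR=S
cmd 4: advance +9 → t=65, phase=(23,11,23,11) → FL=W FR=S RL=W RR=S
cmd 5: advance +22 → t=87, phase=(21,9,21,9) → FL=W FR=S RL=W RR=S
cmd 6: advance +16 → t=103, phase=(13,1,13,1) → FL=S FR=S RL=S RR=S
cmd 7: advance +22 → t=125, phase=(11,23,11,23) → FL=S FR=W RL=S RR=W
cmd 8: advance +8 → t=133, phase=(19,7,19,7) → FL=W FR=S RL=W RR=S

after cmd 1 (t=27): FL=S FR=W RL=S RR=W
after cmd 2 (t=51): FL=S FR=W RL=S RR=W
after cmd 3 (t=56): FL=W FR=S RL=W RR=S
after cmd 4 (t=65): FL=W FR=S RL=W RR=S
after cmd 5 (t=87): FL=W FR=S RL=W RR=S
after cmd 6 (t=103): FL=S FR=S RL=S RR=S
after cmd 7 (t=125): FL=S FR=W RL=S RR=W
after cmd 8 (t=133): FL=W FR=S RL=W RR=S


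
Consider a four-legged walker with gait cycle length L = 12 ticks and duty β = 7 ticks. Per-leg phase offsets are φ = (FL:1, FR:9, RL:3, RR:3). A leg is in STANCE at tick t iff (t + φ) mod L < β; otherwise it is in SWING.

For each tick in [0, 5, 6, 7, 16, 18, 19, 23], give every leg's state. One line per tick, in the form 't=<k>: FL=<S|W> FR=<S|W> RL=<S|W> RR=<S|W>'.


t=0: phase=(1,9,3,3) vs β=7 → FL=S FR=W RL=S RR=S
t=5: phase=(6,2,8,8) vs β=7 → FL=S FR=S RL=W RR=W
t=6: phase=(7,3,9,9) vs β=7 → FL=W FR=S RL=W RR=W
t=7: phase=(8,4,10,10) vs β=7 → FL=W FR=S RL=W RR=W
t=16: phase=(5,1,7,7) vs β=7 → FL=S FR=S RL=W RR=W
t=18: phase=(7,3,9,9) vs β=7 → FL=W FR=S RL=W RR=W
t=19: phase=(8,4,10,10) vs β=7 → FL=W FR=S RL=W RR=W
t=23: phase=(0,8,2,2) vs β=7 → FL=S FR=W RL=S RR=S

t=0: FL=S FR=W RL=S RR=S
t=5: FL=S FR=S RL=W RR=W
t=6: FL=W FR=S RL=W RR=W
t=7: FL=W FR=S RL=W RR=W
t=16: FL=S FR=S RL=W RR=W
t=18: FL=W FR=S RL=W RR=W
t=19: FL=W FR=S RL=W RR=W
t=23: FL=S FR=W RL=S RR=S


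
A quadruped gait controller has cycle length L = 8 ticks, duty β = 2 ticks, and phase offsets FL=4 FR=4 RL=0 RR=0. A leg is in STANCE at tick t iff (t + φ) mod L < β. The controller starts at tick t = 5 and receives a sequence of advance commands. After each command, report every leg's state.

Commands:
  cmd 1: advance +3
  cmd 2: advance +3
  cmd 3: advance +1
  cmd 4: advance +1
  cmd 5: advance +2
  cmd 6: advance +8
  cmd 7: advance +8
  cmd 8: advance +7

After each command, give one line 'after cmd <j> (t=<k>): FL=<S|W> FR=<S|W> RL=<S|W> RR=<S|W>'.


start t=5: FL=S FR=S RL=W RR=W
cmd 1: advance +3 → t=8, phase=(4,4,0,0) → FL=W FR=W RL=S RR=S
cmd 2: advance +3 → t=11, phase=(7,7,3,3) → FL=W FR=W RL=W RR=W
cmd 3: advance +1 → t=12, phase=(0,0,4,4) → FL=S FR=S RL=W RR=W
cmd 4: advance +1 → t=13, phase=(1,1,5,5) → FL=S FR=S RL=W RR=W
cmd 5: advance +2 → t=15, phase=(3,3,7,7) → FL=W FR=W RL=W RR=W
cmd 6: advance +8 → t=23, phase=(3,3,7,7) → FL=W FR=W RL=W RR=W
cmd 7: advance +8 → t=31, phase=(3,3,7,7) → FL=W FR=W RL=W RR=W
cmd 8: advance +7 → t=38, phase=(2,2,6,6) → FL=W FR=W RL=W RR=W

after cmd 1 (t=8): FL=W FR=W RL=S RR=S
after cmd 2 (t=11): FL=W FR=W RL=W RR=W
after cmd 3 (t=12): FL=S FR=S RL=W RR=W
after cmd 4 (t=13): FL=S FR=S RL=W RR=W
after cmd 5 (t=15): FL=W FR=W RL=W RR=W
after cmd 6 (t=23): FL=W FR=W RL=W RR=W
after cmd 7 (t=31): FL=W FR=W RL=W RR=W
after cmd 8 (t=38): FL=W FR=W RL=W RR=W


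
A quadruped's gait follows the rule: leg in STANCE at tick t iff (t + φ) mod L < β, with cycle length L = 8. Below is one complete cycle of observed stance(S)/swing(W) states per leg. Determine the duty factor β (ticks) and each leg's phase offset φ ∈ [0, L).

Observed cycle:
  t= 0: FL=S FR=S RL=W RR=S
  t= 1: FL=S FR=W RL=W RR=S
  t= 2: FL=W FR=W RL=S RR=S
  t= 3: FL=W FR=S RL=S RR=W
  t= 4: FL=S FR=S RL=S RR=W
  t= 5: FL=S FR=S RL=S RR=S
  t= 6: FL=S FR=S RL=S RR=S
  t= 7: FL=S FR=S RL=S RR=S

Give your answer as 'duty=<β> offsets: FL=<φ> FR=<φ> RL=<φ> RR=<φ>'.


duty=6 offsets: FL=4 FR=5 RL=6 RR=3

duty β = stance ticks per leg = 6
FL: stance ticks = 6; W→S at t=4 → φ=4
FR: stance ticks = 6; W→S at t=3 → φ=5
RL: stance ticks = 6; W→S at t=2 → φ=6
RR: stance ticks = 6; W→S at t=5 → φ=3


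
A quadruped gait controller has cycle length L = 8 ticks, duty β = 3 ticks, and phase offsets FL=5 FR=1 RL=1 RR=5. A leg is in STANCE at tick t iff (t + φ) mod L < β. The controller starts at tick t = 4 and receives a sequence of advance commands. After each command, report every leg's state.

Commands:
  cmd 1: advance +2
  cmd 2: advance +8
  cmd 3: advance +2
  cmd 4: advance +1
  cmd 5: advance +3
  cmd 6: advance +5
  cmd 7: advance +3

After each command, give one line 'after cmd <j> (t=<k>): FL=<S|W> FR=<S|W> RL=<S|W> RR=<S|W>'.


after cmd 1 (t=6): FL=W FR=W RL=W RR=W
after cmd 2 (t=14): FL=W FR=W RL=W RR=W
after cmd 3 (t=16): FL=W FR=S RL=S RR=W
after cmd 4 (t=17): FL=W FR=S RL=S RR=W
after cmd 5 (t=20): FL=S FR=W RL=W RR=S
after cmd 6 (t=25): FL=W FR=S RL=S RR=W
after cmd 7 (t=28): FL=S FR=W RL=W RR=S

start t=4: FL=S FR=W RL=W RR=S
cmd 1: advance +2 → t=6, phase=(3,7,7,3) → FL=W FR=W RL=W RR=W
cmd 2: advance +8 → t=14, phase=(3,7,7,3) → FL=W FR=W RL=W RR=W
cmd 3: advance +2 → t=16, phase=(5,1,1,5) → FL=W FR=S RL=S RR=W
cmd 4: advance +1 → t=17, phase=(6,2,2,6) → FL=W FR=S RL=S RR=W
cmd 5: advance +3 → t=20, phase=(1,5,5,1) → FL=S FR=W RL=W RR=S
cmd 6: advance +5 → t=25, phase=(6,2,2,6) → FL=W FR=S RL=S RR=W
cmd 7: advance +3 → t=28, phase=(1,5,5,1) → FL=S FR=W RL=W RR=S


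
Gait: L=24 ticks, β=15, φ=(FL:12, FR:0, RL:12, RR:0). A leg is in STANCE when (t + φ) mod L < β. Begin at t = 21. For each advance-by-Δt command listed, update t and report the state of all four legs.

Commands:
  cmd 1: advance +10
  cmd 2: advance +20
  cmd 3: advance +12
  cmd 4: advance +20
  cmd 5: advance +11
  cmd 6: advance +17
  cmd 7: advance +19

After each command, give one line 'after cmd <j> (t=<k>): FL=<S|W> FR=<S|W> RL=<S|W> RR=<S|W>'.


after cmd 1 (t=31): FL=W FR=S RL=W RR=S
after cmd 2 (t=51): FL=W FR=S RL=W RR=S
after cmd 3 (t=63): FL=S FR=W RL=S RR=W
after cmd 4 (t=83): FL=W FR=S RL=W RR=S
after cmd 5 (t=94): FL=S FR=W RL=S RR=W
after cmd 6 (t=111): FL=S FR=W RL=S RR=W
after cmd 7 (t=130): FL=W FR=S RL=W RR=S

start t=21: FL=S FR=W RL=S RR=W
cmd 1: advance +10 → t=31, phase=(19,7,19,7) → FL=W FR=S RL=W RR=S
cmd 2: advance +20 → t=51, phase=(15,3,15,3) → FL=W FR=S RL=W RR=S
cmd 3: advance +12 → t=63, phase=(3,15,3,15) → FL=S FR=W RL=S RR=W
cmd 4: advance +20 → t=83, phase=(23,11,23,11) → FL=W FR=S RL=W RR=S
cmd 5: advance +11 → t=94, phase=(10,22,10,22) → FL=S FR=W RL=S RR=W
cmd 6: advance +17 → t=111, phase=(3,15,3,15) → FL=S FR=W RL=S RR=W
cmd 7: advance +19 → t=130, phase=(22,10,22,10) → FL=W FR=S RL=W RR=S


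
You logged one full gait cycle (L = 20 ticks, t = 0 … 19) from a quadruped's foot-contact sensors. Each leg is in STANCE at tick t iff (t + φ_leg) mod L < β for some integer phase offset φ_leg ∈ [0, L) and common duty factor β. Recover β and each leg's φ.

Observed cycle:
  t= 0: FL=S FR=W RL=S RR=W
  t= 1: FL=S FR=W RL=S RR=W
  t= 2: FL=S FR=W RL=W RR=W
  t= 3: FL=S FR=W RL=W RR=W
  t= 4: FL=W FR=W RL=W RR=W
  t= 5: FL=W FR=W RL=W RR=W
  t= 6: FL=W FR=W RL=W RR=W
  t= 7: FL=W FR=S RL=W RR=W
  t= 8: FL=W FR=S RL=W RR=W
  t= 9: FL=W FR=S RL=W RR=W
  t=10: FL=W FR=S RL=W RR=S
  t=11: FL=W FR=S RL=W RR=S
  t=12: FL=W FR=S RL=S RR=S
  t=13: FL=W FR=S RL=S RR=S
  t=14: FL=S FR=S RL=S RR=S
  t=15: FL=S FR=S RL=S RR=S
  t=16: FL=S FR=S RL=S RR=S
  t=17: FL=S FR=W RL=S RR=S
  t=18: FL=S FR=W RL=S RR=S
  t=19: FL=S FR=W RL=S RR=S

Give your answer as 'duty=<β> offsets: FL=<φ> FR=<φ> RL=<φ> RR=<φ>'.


duty=10 offsets: FL=6 FR=13 RL=8 RR=10

duty β = stance ticks per leg = 10
FL: stance ticks = 10; W→S at t=14 → φ=6
FR: stance ticks = 10; W→S at t=7 → φ=13
RL: stance ticks = 10; W→S at t=12 → φ=8
RR: stance ticks = 10; W→S at t=10 → φ=10


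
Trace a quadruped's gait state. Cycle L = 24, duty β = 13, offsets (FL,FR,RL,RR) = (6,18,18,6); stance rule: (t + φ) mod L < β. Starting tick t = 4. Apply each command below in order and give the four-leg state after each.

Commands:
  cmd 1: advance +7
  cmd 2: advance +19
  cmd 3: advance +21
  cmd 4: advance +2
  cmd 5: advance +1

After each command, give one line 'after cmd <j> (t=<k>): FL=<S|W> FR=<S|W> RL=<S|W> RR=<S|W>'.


after cmd 1 (t=11): FL=W FR=S RL=S RR=W
after cmd 2 (t=30): FL=S FR=S RL=S RR=S
after cmd 3 (t=51): FL=S FR=W RL=W RR=S
after cmd 4 (t=53): FL=S FR=W RL=W RR=S
after cmd 5 (t=54): FL=S FR=S RL=S RR=S

start t=4: FL=S FR=W RL=W RR=S
cmd 1: advance +7 → t=11, phase=(17,5,5,17) → FL=W FR=S RL=S RR=W
cmd 2: advance +19 → t=30, phase=(12,0,0,12) → FL=S FR=S RL=S RR=S
cmd 3: advance +21 → t=51, phase=(9,21,21,9) → FL=S FR=W RL=W RR=S
cmd 4: advance +2 → t=53, phase=(11,23,23,11) → FL=S FR=W RL=W RR=S
cmd 5: advance +1 → t=54, phase=(12,0,0,12) → FL=S FR=S RL=S RR=S


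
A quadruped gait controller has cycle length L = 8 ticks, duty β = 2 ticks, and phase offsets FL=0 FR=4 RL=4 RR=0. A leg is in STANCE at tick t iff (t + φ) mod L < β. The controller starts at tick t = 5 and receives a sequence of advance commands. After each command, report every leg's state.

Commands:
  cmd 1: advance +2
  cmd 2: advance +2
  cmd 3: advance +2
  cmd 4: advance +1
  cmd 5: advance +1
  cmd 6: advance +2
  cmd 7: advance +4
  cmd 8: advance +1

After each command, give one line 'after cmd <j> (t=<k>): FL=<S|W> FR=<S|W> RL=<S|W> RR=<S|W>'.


after cmd 1 (t=7): FL=W FR=W RL=W RR=W
after cmd 2 (t=9): FL=S FR=W RL=W RR=S
after cmd 3 (t=11): FL=W FR=W RL=W RR=W
after cmd 4 (t=12): FL=W FR=S RL=S RR=W
after cmd 5 (t=13): FL=W FR=S RL=S RR=W
after cmd 6 (t=15): FL=W FR=W RL=W RR=W
after cmd 7 (t=19): FL=W FR=W RL=W RR=W
after cmd 8 (t=20): FL=W FR=S RL=S RR=W

start t=5: FL=W FR=S RL=S RR=W
cmd 1: advance +2 → t=7, phase=(7,3,3,7) → FL=W FR=W RL=W RR=W
cmd 2: advance +2 → t=9, phase=(1,5,5,1) → FL=S FR=W RL=W RR=S
cmd 3: advance +2 → t=11, phase=(3,7,7,3) → FL=W FR=W RL=W RR=W
cmd 4: advance +1 → t=12, phase=(4,0,0,4) → FL=W FR=S RL=S RR=W
cmd 5: advance +1 → t=13, phase=(5,1,1,5) → FL=W FR=S RL=S RR=W
cmd 6: advance +2 → t=15, phase=(7,3,3,7) → FL=W FR=W RL=W RR=W
cmd 7: advance +4 → t=19, phase=(3,7,7,3) → FL=W FR=W RL=W RR=W
cmd 8: advance +1 → t=20, phase=(4,0,0,4) → FL=W FR=S RL=S RR=W


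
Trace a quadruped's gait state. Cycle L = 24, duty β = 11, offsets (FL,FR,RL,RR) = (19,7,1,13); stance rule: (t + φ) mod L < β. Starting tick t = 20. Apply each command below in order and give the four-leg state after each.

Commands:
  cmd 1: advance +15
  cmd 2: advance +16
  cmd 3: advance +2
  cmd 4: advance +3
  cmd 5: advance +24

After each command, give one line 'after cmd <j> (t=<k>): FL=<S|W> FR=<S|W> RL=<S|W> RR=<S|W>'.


start t=20: FL=W FR=S RL=W RR=S
cmd 1: advance +15 → t=35, phase=(6,18,12,0) → FL=S FR=W RL=W RR=S
cmd 2: advance +16 → t=51, phase=(22,10,4,16) → FL=W FR=S RL=S RR=W
cmd 3: advance +2 → t=53, phase=(0,12,6,18) → FL=S FR=W RL=S RR=W
cmd 4: advance +3 → t=56, phase=(3,15,9,21) → FL=S FR=W RL=S RR=W
cmd 5: advance +24 → t=80, phase=(3,15,9,21) → FL=S FR=W RL=S RR=W

after cmd 1 (t=35): FL=S FR=W RL=W RR=S
after cmd 2 (t=51): FL=W FR=S RL=S RR=W
after cmd 3 (t=53): FL=S FR=W RL=S RR=W
after cmd 4 (t=56): FL=S FR=W RL=S RR=W
after cmd 5 (t=80): FL=S FR=W RL=S RR=W


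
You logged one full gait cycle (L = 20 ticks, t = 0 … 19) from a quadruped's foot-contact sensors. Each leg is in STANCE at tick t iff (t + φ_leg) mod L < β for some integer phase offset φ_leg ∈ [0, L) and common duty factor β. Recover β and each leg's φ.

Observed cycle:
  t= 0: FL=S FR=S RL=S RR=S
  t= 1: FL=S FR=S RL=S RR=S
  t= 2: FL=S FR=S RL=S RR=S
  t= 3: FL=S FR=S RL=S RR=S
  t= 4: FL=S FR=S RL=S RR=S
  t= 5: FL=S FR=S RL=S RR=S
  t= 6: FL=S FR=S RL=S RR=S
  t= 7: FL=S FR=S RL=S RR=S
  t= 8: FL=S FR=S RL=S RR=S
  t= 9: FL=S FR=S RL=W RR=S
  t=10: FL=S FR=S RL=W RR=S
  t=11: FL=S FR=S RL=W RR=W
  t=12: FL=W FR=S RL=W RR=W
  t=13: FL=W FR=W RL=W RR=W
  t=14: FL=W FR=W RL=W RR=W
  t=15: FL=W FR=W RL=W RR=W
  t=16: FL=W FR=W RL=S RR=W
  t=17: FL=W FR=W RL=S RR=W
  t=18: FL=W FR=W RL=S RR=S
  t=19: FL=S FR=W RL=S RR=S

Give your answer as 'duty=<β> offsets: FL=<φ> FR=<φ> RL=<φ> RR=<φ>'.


duty=13 offsets: FL=1 FR=0 RL=4 RR=2

duty β = stance ticks per leg = 13
FL: stance ticks = 13; W→S at t=19 → φ=1
FR: stance ticks = 13; W→S at t=0 → φ=0
RL: stance ticks = 13; W→S at t=16 → φ=4
RR: stance ticks = 13; W→S at t=18 → φ=2


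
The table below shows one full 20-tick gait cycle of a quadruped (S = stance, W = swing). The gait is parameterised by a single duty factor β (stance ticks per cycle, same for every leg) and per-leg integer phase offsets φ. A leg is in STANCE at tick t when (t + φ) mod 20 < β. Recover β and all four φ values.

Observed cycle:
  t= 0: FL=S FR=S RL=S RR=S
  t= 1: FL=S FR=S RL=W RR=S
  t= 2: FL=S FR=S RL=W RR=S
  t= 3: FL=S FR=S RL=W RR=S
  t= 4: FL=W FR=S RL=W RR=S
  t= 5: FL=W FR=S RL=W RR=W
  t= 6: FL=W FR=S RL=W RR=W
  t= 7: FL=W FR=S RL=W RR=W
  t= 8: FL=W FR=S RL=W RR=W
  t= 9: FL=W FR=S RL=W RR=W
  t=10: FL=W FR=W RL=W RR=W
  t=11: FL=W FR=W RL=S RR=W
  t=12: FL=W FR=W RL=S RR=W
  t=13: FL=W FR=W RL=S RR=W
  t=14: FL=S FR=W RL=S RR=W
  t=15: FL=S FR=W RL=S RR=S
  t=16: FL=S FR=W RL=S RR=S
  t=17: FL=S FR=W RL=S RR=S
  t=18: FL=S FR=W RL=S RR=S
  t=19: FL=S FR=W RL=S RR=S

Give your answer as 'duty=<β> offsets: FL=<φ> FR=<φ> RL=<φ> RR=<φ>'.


duty β = stance ticks per leg = 10
FL: stance ticks = 10; W→S at t=14 → φ=6
FR: stance ticks = 10; W→S at t=0 → φ=0
RL: stance ticks = 10; W→S at t=11 → φ=9
RR: stance ticks = 10; W→S at t=15 → φ=5

duty=10 offsets: FL=6 FR=0 RL=9 RR=5


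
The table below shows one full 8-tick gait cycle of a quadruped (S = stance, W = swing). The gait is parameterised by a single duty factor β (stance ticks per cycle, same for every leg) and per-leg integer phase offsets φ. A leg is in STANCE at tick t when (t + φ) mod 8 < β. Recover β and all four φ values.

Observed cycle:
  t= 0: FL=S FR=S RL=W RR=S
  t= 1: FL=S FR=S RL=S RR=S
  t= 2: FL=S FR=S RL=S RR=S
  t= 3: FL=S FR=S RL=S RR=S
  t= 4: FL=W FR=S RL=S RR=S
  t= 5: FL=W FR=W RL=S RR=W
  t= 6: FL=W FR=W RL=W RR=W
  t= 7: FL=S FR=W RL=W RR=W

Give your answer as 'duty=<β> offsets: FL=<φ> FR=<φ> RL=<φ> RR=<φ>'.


duty=5 offsets: FL=1 FR=0 RL=7 RR=0

duty β = stance ticks per leg = 5
FL: stance ticks = 5; W→S at t=7 → φ=1
FR: stance ticks = 5; W→S at t=0 → φ=0
RL: stance ticks = 5; W→S at t=1 → φ=7
RR: stance ticks = 5; W→S at t=0 → φ=0


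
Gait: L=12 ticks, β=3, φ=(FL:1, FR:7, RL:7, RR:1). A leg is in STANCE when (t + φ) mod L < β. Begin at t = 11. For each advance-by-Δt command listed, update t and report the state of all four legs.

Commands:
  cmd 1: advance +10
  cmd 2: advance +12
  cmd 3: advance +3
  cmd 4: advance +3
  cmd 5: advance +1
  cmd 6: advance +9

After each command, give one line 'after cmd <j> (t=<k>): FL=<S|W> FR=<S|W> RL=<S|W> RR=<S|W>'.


start t=11: FL=S FR=W RL=W RR=S
cmd 1: advance +10 → t=21, phase=(10,4,4,10) → FL=W FR=W RL=W RR=W
cmd 2: advance +12 → t=33, phase=(10,4,4,10) → FL=W FR=W RL=W RR=W
cmd 3: advance +3 → t=36, phase=(1,7,7,1) → FL=S FR=W RL=W RR=S
cmd 4: advance +3 → t=39, phase=(4,10,10,4) → FL=W FR=W RL=W RR=W
cmd 5: advance +1 → t=40, phase=(5,11,11,5) → FL=W FR=W RL=W RR=W
cmd 6: advance +9 → t=49, phase=(2,8,8,2) → FL=S FR=W RL=W RR=S

after cmd 1 (t=21): FL=W FR=W RL=W RR=W
after cmd 2 (t=33): FL=W FR=W RL=W RR=W
after cmd 3 (t=36): FL=S FR=W RL=W RR=S
after cmd 4 (t=39): FL=W FR=W RL=W RR=W
after cmd 5 (t=40): FL=W FR=W RL=W RR=W
after cmd 6 (t=49): FL=S FR=W RL=W RR=S


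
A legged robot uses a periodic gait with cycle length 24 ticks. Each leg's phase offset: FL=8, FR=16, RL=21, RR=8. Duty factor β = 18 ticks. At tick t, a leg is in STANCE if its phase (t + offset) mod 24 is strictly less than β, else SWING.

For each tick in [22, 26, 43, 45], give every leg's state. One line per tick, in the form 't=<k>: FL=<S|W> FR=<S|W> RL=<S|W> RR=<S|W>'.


t=22: FL=S FR=S RL=W RR=S
t=26: FL=S FR=W RL=W RR=S
t=43: FL=S FR=S RL=S RR=S
t=45: FL=S FR=S RL=W RR=S

t=22: phase=(6,14,19,6) vs β=18 → FL=S FR=S RL=W RR=S
t=26: phase=(10,18,23,10) vs β=18 → FL=S FR=W RL=W RR=S
t=43: phase=(3,11,16,3) vs β=18 → FL=S FR=S RL=S RR=S
t=45: phase=(5,13,18,5) vs β=18 → FL=S FR=S RL=W RR=S


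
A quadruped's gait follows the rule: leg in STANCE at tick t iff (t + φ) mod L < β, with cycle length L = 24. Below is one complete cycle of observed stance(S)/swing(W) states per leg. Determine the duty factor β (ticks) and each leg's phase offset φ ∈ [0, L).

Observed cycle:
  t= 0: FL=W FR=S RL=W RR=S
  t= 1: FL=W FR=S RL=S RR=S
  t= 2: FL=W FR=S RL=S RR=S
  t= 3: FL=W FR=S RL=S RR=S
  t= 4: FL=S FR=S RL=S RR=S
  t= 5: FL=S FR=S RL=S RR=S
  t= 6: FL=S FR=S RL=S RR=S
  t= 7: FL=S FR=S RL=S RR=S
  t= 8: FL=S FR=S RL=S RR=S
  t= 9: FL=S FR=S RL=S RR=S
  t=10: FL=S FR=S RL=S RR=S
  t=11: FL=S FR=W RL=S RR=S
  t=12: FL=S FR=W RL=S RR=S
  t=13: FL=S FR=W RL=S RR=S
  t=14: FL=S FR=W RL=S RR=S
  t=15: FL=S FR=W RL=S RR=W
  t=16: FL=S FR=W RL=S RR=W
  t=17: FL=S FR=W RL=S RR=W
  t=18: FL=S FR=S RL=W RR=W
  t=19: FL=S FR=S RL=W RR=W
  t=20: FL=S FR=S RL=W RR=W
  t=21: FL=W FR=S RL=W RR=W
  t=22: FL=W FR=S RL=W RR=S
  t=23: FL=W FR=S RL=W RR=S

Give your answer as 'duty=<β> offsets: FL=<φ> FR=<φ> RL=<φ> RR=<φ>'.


duty=17 offsets: FL=20 FR=6 RL=23 RR=2

duty β = stance ticks per leg = 17
FL: stance ticks = 17; W→S at t=4 → φ=20
FR: stance ticks = 17; W→S at t=18 → φ=6
RL: stance ticks = 17; W→S at t=1 → φ=23
RR: stance ticks = 17; W→S at t=22 → φ=2


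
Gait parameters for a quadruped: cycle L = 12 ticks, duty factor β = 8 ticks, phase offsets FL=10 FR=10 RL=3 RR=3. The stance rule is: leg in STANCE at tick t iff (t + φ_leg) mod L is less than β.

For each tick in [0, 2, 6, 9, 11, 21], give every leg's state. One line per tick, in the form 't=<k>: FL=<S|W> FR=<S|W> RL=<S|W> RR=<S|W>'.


t=0: FL=W FR=W RL=S RR=S
t=2: FL=S FR=S RL=S RR=S
t=6: FL=S FR=S RL=W RR=W
t=9: FL=S FR=S RL=S RR=S
t=11: FL=W FR=W RL=S RR=S
t=21: FL=S FR=S RL=S RR=S

t=0: phase=(10,10,3,3) vs β=8 → FL=W FR=W RL=S RR=S
t=2: phase=(0,0,5,5) vs β=8 → FL=S FR=S RL=S RR=S
t=6: phase=(4,4,9,9) vs β=8 → FL=S FR=S RL=W RR=W
t=9: phase=(7,7,0,0) vs β=8 → FL=S FR=S RL=S RR=S
t=11: phase=(9,9,2,2) vs β=8 → FL=W FR=W RL=S RR=S
t=21: phase=(7,7,0,0) vs β=8 → FL=S FR=S RL=S RR=S


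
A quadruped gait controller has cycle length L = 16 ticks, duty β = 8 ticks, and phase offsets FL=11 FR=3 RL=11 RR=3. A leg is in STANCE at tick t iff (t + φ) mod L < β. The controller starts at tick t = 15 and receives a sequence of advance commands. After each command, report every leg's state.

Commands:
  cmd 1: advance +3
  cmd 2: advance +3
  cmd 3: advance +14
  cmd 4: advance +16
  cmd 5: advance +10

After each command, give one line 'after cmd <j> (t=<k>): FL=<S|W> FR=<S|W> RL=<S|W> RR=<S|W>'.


start t=15: FL=W FR=S RL=W RR=S
cmd 1: advance +3 → t=18, phase=(13,5,13,5) → FL=W FR=S RL=W RR=S
cmd 2: advance +3 → t=21, phase=(0,8,0,8) → FL=S FR=W RL=S RR=W
cmd 3: advance +14 → t=35, phase=(14,6,14,6) → FL=W FR=S RL=W RR=S
cmd 4: advance +16 → t=51, phase=(14,6,14,6) → FL=W FR=S RL=W RR=S
cmd 5: advance +10 → t=61, phase=(8,0,8,0) → FL=W FR=S RL=W RR=S

after cmd 1 (t=18): FL=W FR=S RL=W RR=S
after cmd 2 (t=21): FL=S FR=W RL=S RR=W
after cmd 3 (t=35): FL=W FR=S RL=W RR=S
after cmd 4 (t=51): FL=W FR=S RL=W RR=S
after cmd 5 (t=61): FL=W FR=S RL=W RR=S


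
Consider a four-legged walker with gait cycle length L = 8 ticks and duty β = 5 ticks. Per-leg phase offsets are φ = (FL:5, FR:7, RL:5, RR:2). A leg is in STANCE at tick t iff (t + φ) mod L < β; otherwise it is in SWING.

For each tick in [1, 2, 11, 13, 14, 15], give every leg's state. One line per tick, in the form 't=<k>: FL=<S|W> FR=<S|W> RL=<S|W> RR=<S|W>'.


t=1: FL=W FR=S RL=W RR=S
t=2: FL=W FR=S RL=W RR=S
t=11: FL=S FR=S RL=S RR=W
t=13: FL=S FR=S RL=S RR=W
t=14: FL=S FR=W RL=S RR=S
t=15: FL=S FR=W RL=S RR=S

t=1: phase=(6,0,6,3) vs β=5 → FL=W FR=S RL=W RR=S
t=2: phase=(7,1,7,4) vs β=5 → FL=W FR=S RL=W RR=S
t=11: phase=(0,2,0,5) vs β=5 → FL=S FR=S RL=S RR=W
t=13: phase=(2,4,2,7) vs β=5 → FL=S FR=S RL=S RR=W
t=14: phase=(3,5,3,0) vs β=5 → FL=S FR=W RL=S RR=S
t=15: phase=(4,6,4,1) vs β=5 → FL=S FR=W RL=S RR=S


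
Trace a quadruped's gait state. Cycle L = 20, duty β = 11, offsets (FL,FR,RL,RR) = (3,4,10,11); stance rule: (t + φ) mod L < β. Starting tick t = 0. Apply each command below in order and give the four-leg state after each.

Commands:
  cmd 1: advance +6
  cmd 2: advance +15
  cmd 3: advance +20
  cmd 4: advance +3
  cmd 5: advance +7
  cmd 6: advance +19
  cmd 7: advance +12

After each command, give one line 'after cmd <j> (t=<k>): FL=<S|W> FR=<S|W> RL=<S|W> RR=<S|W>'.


start t=0: FL=S FR=S RL=S RR=W
cmd 1: advance +6 → t=6, phase=(9,10,16,17) → FL=S FR=S RL=W RR=W
cmd 2: advance +15 → t=21, phase=(4,5,11,12) → FL=S FR=S RL=W RR=W
cmd 3: advance +20 → t=41, phase=(4,5,11,12) → FL=S FR=S RL=W RR=W
cmd 4: advance +3 → t=44, phase=(7,8,14,15) → FL=S FR=S RL=W RR=W
cmd 5: advance +7 → t=51, phase=(14,15,1,2) → FL=W FR=W RL=S RR=S
cmd 6: advance +19 → t=70, phase=(13,14,0,1) → FL=W FR=W RL=S RR=S
cmd 7: advance +12 → t=82, phase=(5,6,12,13) → FL=S FR=S RL=W RR=W

after cmd 1 (t=6): FL=S FR=S RL=W RR=W
after cmd 2 (t=21): FL=S FR=S RL=W RR=W
after cmd 3 (t=41): FL=S FR=S RL=W RR=W
after cmd 4 (t=44): FL=S FR=S RL=W RR=W
after cmd 5 (t=51): FL=W FR=W RL=S RR=S
after cmd 6 (t=70): FL=W FR=W RL=S RR=S
after cmd 7 (t=82): FL=S FR=S RL=W RR=W


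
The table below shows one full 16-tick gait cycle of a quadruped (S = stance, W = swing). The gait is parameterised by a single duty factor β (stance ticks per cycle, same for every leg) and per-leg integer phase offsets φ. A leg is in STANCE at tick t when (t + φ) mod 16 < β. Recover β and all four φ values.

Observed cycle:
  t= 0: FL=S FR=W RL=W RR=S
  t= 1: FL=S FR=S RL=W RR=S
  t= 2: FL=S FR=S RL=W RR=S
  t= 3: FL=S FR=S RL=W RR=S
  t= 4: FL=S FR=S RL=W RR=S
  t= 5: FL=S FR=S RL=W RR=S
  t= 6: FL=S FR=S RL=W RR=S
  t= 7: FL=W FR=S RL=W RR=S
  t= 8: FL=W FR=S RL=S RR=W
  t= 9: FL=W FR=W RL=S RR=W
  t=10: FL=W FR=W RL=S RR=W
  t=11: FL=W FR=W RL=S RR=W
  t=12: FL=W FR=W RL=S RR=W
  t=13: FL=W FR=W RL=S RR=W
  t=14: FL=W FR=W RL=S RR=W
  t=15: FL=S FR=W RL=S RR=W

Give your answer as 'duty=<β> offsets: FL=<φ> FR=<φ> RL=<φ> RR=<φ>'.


duty β = stance ticks per leg = 8
FL: stance ticks = 8; W→S at t=15 → φ=1
FR: stance ticks = 8; W→S at t=1 → φ=15
RL: stance ticks = 8; W→S at t=8 → φ=8
RR: stance ticks = 8; W→S at t=0 → φ=0

duty=8 offsets: FL=1 FR=15 RL=8 RR=0


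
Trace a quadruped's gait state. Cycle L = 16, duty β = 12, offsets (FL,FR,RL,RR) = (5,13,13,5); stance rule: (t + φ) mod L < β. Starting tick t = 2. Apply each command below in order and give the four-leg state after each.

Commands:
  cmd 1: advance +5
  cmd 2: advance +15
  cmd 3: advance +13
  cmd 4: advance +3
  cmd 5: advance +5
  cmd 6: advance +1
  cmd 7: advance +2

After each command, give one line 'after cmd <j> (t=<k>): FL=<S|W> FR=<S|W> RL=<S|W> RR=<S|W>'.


start t=2: FL=S FR=W RL=W RR=S
cmd 1: advance +5 → t=7, phase=(12,4,4,12) → FL=W FR=S RL=S RR=W
cmd 2: advance +15 → t=22, phase=(11,3,3,11) → FL=S FR=S RL=S RR=S
cmd 3: advance +13 → t=35, phase=(8,0,0,8) → FL=S FR=S RL=S RR=S
cmd 4: advance +3 → t=38, phase=(11,3,3,11) → FL=S FR=S RL=S RR=S
cmd 5: advance +5 → t=43, phase=(0,8,8,0) → FL=S FR=S RL=S RR=S
cmd 6: advance +1 → t=44, phase=(1,9,9,1) → FL=S FR=S RL=S RR=S
cmd 7: advance +2 → t=46, phase=(3,11,11,3) → FL=S FR=S RL=S RR=S

after cmd 1 (t=7): FL=W FR=S RL=S RR=W
after cmd 2 (t=22): FL=S FR=S RL=S RR=S
after cmd 3 (t=35): FL=S FR=S RL=S RR=S
after cmd 4 (t=38): FL=S FR=S RL=S RR=S
after cmd 5 (t=43): FL=S FR=S RL=S RR=S
after cmd 6 (t=44): FL=S FR=S RL=S RR=S
after cmd 7 (t=46): FL=S FR=S RL=S RR=S


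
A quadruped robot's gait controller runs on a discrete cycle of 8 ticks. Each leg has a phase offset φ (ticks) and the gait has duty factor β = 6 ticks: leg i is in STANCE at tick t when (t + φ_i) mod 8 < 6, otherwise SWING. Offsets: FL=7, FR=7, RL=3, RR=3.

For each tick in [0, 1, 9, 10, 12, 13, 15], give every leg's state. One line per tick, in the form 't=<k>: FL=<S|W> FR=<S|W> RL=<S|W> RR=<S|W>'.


t=0: FL=W FR=W RL=S RR=S
t=1: FL=S FR=S RL=S RR=S
t=9: FL=S FR=S RL=S RR=S
t=10: FL=S FR=S RL=S RR=S
t=12: FL=S FR=S RL=W RR=W
t=13: FL=S FR=S RL=S RR=S
t=15: FL=W FR=W RL=S RR=S

t=0: phase=(7,7,3,3) vs β=6 → FL=W FR=W RL=S RR=S
t=1: phase=(0,0,4,4) vs β=6 → FL=S FR=S RL=S RR=S
t=9: phase=(0,0,4,4) vs β=6 → FL=S FR=S RL=S RR=S
t=10: phase=(1,1,5,5) vs β=6 → FL=S FR=S RL=S RR=S
t=12: phase=(3,3,7,7) vs β=6 → FL=S FR=S RL=W RR=W
t=13: phase=(4,4,0,0) vs β=6 → FL=S FR=S RL=S RR=S
t=15: phase=(6,6,2,2) vs β=6 → FL=W FR=W RL=S RR=S


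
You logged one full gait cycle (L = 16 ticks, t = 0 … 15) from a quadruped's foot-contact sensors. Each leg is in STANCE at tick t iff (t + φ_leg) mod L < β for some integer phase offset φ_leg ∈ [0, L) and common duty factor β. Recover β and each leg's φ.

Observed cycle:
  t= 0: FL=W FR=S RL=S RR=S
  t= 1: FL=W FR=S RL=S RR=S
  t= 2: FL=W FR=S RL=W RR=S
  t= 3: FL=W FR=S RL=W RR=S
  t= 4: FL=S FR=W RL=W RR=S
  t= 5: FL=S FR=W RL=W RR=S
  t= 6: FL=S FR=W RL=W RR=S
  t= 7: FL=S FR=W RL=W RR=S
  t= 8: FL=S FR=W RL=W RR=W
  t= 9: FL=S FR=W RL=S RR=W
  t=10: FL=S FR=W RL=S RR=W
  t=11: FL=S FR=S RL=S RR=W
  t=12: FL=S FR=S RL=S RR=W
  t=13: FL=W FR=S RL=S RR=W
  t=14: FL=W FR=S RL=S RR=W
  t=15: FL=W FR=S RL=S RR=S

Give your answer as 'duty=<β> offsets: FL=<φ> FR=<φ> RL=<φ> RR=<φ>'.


duty=9 offsets: FL=12 FR=5 RL=7 RR=1

duty β = stance ticks per leg = 9
FL: stance ticks = 9; W→S at t=4 → φ=12
FR: stance ticks = 9; W→S at t=11 → φ=5
RL: stance ticks = 9; W→S at t=9 → φ=7
RR: stance ticks = 9; W→S at t=15 → φ=1


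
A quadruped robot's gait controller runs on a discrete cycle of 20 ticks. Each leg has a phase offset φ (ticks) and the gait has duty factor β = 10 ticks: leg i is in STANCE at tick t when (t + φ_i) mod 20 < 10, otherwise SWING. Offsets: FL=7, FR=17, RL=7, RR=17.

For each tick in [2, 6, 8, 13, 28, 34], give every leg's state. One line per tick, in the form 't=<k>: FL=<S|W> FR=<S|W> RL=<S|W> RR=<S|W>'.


t=2: FL=S FR=W RL=S RR=W
t=6: FL=W FR=S RL=W RR=S
t=8: FL=W FR=S RL=W RR=S
t=13: FL=S FR=W RL=S RR=W
t=28: FL=W FR=S RL=W RR=S
t=34: FL=S FR=W RL=S RR=W

t=2: phase=(9,19,9,19) vs β=10 → FL=S FR=W RL=S RR=W
t=6: phase=(13,3,13,3) vs β=10 → FL=W FR=S RL=W RR=S
t=8: phase=(15,5,15,5) vs β=10 → FL=W FR=S RL=W RR=S
t=13: phase=(0,10,0,10) vs β=10 → FL=S FR=W RL=S RR=W
t=28: phase=(15,5,15,5) vs β=10 → FL=W FR=S RL=W RR=S
t=34: phase=(1,11,1,11) vs β=10 → FL=S FR=W RL=S RR=W


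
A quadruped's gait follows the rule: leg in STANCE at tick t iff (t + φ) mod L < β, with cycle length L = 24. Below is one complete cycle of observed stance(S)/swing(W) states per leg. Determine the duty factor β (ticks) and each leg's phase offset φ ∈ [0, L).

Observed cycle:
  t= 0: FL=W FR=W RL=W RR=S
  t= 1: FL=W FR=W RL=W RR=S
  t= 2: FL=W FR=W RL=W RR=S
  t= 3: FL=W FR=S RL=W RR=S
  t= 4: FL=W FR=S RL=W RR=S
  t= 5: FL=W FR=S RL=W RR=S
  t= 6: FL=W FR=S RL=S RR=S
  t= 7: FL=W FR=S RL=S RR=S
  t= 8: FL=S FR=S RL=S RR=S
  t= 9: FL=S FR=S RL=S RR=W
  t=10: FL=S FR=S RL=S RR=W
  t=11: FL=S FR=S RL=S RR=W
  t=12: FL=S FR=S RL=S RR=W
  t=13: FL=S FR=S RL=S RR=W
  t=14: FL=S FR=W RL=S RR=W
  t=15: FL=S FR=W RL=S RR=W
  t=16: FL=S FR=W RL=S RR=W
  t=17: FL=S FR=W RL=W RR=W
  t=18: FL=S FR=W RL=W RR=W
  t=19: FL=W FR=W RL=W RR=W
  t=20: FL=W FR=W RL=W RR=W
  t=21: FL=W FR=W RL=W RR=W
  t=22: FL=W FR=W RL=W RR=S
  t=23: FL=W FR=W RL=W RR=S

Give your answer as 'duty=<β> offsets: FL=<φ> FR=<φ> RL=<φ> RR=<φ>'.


duty=11 offsets: FL=16 FR=21 RL=18 RR=2

duty β = stance ticks per leg = 11
FL: stance ticks = 11; W→S at t=8 → φ=16
FR: stance ticks = 11; W→S at t=3 → φ=21
RL: stance ticks = 11; W→S at t=6 → φ=18
RR: stance ticks = 11; W→S at t=22 → φ=2


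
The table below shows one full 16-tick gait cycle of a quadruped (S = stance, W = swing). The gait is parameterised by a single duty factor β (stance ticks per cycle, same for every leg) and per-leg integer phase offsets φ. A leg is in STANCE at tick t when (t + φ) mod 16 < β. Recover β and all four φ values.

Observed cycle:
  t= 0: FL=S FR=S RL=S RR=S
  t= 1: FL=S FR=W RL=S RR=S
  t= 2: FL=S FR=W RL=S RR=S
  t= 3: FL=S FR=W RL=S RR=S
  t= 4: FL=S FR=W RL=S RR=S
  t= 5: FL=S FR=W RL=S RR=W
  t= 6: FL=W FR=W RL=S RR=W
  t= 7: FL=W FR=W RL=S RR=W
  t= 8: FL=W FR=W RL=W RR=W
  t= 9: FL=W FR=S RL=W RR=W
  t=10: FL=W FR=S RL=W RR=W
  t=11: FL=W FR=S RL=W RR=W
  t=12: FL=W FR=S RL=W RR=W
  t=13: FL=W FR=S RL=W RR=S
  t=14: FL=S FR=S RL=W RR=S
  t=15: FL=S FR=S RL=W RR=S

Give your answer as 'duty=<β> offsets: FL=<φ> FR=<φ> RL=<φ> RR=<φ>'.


duty β = stance ticks per leg = 8
FL: stance ticks = 8; W→S at t=14 → φ=2
FR: stance ticks = 8; W→S at t=9 → φ=7
RL: stance ticks = 8; W→S at t=0 → φ=0
RR: stance ticks = 8; W→S at t=13 → φ=3

duty=8 offsets: FL=2 FR=7 RL=0 RR=3


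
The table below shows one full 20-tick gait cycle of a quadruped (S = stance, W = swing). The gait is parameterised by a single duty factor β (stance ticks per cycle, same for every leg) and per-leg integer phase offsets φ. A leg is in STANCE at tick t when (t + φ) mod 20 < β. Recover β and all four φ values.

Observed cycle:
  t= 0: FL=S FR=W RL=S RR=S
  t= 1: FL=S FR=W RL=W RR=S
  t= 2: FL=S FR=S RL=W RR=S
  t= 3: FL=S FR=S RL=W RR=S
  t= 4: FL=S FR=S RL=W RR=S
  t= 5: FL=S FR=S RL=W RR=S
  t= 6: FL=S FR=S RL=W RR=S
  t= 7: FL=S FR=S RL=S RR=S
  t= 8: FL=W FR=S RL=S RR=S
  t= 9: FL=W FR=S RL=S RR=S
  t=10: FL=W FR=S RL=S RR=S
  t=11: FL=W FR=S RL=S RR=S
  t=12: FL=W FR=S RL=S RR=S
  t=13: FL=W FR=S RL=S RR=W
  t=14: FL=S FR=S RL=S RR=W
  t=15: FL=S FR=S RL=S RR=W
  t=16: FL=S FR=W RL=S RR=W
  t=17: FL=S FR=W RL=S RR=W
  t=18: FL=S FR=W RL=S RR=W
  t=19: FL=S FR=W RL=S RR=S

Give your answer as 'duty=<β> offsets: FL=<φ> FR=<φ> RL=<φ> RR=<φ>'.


duty β = stance ticks per leg = 14
FL: stance ticks = 14; W→S at t=14 → φ=6
FR: stance ticks = 14; W→S at t=2 → φ=18
RL: stance ticks = 14; W→S at t=7 → φ=13
RR: stance ticks = 14; W→S at t=19 → φ=1

duty=14 offsets: FL=6 FR=18 RL=13 RR=1


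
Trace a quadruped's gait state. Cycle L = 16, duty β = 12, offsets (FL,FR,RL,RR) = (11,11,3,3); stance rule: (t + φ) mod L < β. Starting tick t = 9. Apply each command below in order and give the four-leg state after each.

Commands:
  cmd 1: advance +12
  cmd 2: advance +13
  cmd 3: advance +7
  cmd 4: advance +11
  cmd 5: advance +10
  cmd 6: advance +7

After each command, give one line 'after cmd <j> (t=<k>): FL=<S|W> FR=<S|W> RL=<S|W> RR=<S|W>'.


after cmd 1 (t=21): FL=S FR=S RL=S RR=S
after cmd 2 (t=34): FL=W FR=W RL=S RR=S
after cmd 3 (t=41): FL=S FR=S RL=W RR=W
after cmd 4 (t=52): FL=W FR=W RL=S RR=S
after cmd 5 (t=62): FL=S FR=S RL=S RR=S
after cmd 6 (t=69): FL=S FR=S RL=S RR=S

start t=9: FL=S FR=S RL=W RR=W
cmd 1: advance +12 → t=21, phase=(0,0,8,8) → FL=S FR=S RL=S RR=S
cmd 2: advance +13 → t=34, phase=(13,13,5,5) → FL=W FR=W RL=S RR=S
cmd 3: advance +7 → t=41, phase=(4,4,12,12) → FL=S FR=S RL=W RR=W
cmd 4: advance +11 → t=52, phase=(15,15,7,7) → FL=W FR=W RL=S RR=S
cmd 5: advance +10 → t=62, phase=(9,9,1,1) → FL=S FR=S RL=S RR=S
cmd 6: advance +7 → t=69, phase=(0,0,8,8) → FL=S FR=S RL=S RR=S


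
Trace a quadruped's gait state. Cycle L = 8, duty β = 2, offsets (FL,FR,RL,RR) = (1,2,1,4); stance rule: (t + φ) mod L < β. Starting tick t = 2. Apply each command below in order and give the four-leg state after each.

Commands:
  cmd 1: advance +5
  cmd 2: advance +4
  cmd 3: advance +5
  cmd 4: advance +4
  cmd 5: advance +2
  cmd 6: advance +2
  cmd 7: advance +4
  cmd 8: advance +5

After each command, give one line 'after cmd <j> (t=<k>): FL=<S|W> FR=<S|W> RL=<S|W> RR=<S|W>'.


start t=2: FL=W FR=W RL=W RR=W
cmd 1: advance +5 → t=7, phase=(0,1,0,3) → FL=S FR=S RL=S RR=W
cmd 2: advance +4 → t=11, phase=(4,5,4,7) → FL=W FR=W RL=W RR=W
cmd 3: advance +5 → t=16, phase=(1,2,1,4) → FL=S FR=W RL=S RR=W
cmd 4: advance +4 → t=20, phase=(5,6,5,0) → FL=W FR=W RL=W RR=S
cmd 5: advance +2 → t=22, phase=(7,0,7,2) → FL=W FR=S RL=W RR=W
cmd 6: advance +2 → t=24, phase=(1,2,1,4) → FL=S FR=W RL=S RR=W
cmd 7: advance +4 → t=28, phase=(5,6,5,0) → FL=W FR=W RL=W RR=S
cmd 8: advance +5 → t=33, phase=(2,3,2,5) → FL=W FR=W RL=W RR=W

after cmd 1 (t=7): FL=S FR=S RL=S RR=W
after cmd 2 (t=11): FL=W FR=W RL=W RR=W
after cmd 3 (t=16): FL=S FR=W RL=S RR=W
after cmd 4 (t=20): FL=W FR=W RL=W RR=S
after cmd 5 (t=22): FL=W FR=S RL=W RR=W
after cmd 6 (t=24): FL=S FR=W RL=S RR=W
after cmd 7 (t=28): FL=W FR=W RL=W RR=S
after cmd 8 (t=33): FL=W FR=W RL=W RR=W


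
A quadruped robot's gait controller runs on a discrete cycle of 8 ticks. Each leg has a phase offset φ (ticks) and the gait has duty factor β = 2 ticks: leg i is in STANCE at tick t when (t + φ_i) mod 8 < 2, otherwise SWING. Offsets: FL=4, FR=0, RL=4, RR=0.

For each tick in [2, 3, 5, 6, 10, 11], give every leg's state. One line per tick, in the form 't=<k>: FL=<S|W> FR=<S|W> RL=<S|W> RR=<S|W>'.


t=2: phase=(6,2,6,2) vs β=2 → FL=W FR=W RL=W RR=W
t=3: phase=(7,3,7,3) vs β=2 → FL=W FR=W RL=W RR=W
t=5: phase=(1,5,1,5) vs β=2 → FL=S FR=W RL=S RR=W
t=6: phase=(2,6,2,6) vs β=2 → FL=W FR=W RL=W RR=W
t=10: phase=(6,2,6,2) vs β=2 → FL=W FR=W RL=W RR=W
t=11: phase=(7,3,7,3) vs β=2 → FL=W FR=W RL=W RR=W

t=2: FL=W FR=W RL=W RR=W
t=3: FL=W FR=W RL=W RR=W
t=5: FL=S FR=W RL=S RR=W
t=6: FL=W FR=W RL=W RR=W
t=10: FL=W FR=W RL=W RR=W
t=11: FL=W FR=W RL=W RR=W


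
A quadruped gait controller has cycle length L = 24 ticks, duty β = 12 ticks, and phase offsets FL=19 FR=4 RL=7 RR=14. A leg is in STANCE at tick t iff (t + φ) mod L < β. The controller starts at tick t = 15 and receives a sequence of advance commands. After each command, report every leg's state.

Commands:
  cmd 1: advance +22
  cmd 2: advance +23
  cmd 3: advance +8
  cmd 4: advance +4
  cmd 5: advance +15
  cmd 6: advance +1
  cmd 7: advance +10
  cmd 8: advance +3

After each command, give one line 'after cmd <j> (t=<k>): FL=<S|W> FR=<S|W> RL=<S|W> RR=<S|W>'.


after cmd 1 (t=37): FL=S FR=W RL=W RR=S
after cmd 2 (t=60): FL=S FR=W RL=W RR=S
after cmd 3 (t=68): FL=W FR=S RL=S RR=S
after cmd 4 (t=72): FL=W FR=S RL=S RR=W
after cmd 5 (t=87): FL=S FR=W RL=W RR=S
after cmd 6 (t=88): FL=S FR=W RL=W RR=S
after cmd 7 (t=98): FL=W FR=S RL=S RR=W
after cmd 8 (t=101): FL=S FR=S RL=W RR=W

start t=15: FL=S FR=W RL=W RR=S
cmd 1: advance +22 → t=37, phase=(8,17,20,3) → FL=S FR=W RL=W RR=S
cmd 2: advance +23 → t=60, phase=(7,16,19,2) → FL=S FR=W RL=W RR=S
cmd 3: advance +8 → t=68, phase=(15,0,3,10) → FL=W FR=S RL=S RR=S
cmd 4: advance +4 → t=72, phase=(19,4,7,14) → FL=W FR=S RL=S RR=W
cmd 5: advance +15 → t=87, phase=(10,19,22,5) → FL=S FR=W RL=W RR=S
cmd 6: advance +1 → t=88, phase=(11,20,23,6) → FL=S FR=W RL=W RR=S
cmd 7: advance +10 → t=98, phase=(21,6,9,16) → FL=W FR=S RL=S RR=W
cmd 8: advance +3 → t=101, phase=(0,9,12,19) → FL=S FR=S RL=W RR=W


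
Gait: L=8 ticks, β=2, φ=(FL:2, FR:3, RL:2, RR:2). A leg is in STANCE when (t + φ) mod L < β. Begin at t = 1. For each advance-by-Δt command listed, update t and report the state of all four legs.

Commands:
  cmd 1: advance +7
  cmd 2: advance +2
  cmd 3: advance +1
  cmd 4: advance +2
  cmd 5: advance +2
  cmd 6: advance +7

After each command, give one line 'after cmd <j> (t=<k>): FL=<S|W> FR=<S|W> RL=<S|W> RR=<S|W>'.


start t=1: FL=W FR=W RL=W RR=W
cmd 1: advance +7 → t=8, phase=(2,3,2,2) → FL=W FR=W RL=W RR=W
cmd 2: advance +2 → t=10, phase=(4,5,4,4) → FL=W FR=W RL=W RR=W
cmd 3: advance +1 → t=11, phase=(5,6,5,5) → FL=W FR=W RL=W RR=W
cmd 4: advance +2 → t=13, phase=(7,0,7,7) → FL=W FR=S RL=W RR=W
cmd 5: advance +2 → t=15, phase=(1,2,1,1) → FL=S FR=W RL=S RR=S
cmd 6: advance +7 → t=22, phase=(0,1,0,0) → FL=S FR=S RL=S RR=S

after cmd 1 (t=8): FL=W FR=W RL=W RR=W
after cmd 2 (t=10): FL=W FR=W RL=W RR=W
after cmd 3 (t=11): FL=W FR=W RL=W RR=W
after cmd 4 (t=13): FL=W FR=S RL=W RR=W
after cmd 5 (t=15): FL=S FR=W RL=S RR=S
after cmd 6 (t=22): FL=S FR=S RL=S RR=S
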